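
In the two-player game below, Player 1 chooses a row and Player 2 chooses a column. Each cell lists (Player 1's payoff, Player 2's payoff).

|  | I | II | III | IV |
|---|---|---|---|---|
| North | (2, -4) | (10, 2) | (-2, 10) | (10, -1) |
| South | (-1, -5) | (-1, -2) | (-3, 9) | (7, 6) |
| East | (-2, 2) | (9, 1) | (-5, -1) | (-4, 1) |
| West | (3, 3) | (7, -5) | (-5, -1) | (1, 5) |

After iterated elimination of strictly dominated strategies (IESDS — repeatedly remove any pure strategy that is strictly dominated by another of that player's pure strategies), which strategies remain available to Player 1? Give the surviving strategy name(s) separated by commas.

For Player 1, North strictly dominates South on the remaining columns (I: 2>-1, II: 10>-1, III: -2>-3, IV: 10>7); eliminate South.
Row East is eliminated: North beats it against every remaining column (I: 2>-2, II: 10>9, III: -2>-5, IV: 10>-4).
Column I is eliminated: IV beats it against every remaining row (North: -1>-4, West: 5>3).
Row West is eliminated: North beats it against every remaining column (II: 10>7, III: -2>-5, IV: 10>1).
For Player 2, III strictly dominates II on the remaining rows (North: 10>2); eliminate II.
For Player 2, III strictly dominates IV on the remaining rows (North: 10>-1); eliminate IV.
Among the remaining strategies, none is strictly dominated by another pure strategy of the same player, so the elimination stops.
Surviving strategies — Player 1: {North}; Player 2: {III}.

North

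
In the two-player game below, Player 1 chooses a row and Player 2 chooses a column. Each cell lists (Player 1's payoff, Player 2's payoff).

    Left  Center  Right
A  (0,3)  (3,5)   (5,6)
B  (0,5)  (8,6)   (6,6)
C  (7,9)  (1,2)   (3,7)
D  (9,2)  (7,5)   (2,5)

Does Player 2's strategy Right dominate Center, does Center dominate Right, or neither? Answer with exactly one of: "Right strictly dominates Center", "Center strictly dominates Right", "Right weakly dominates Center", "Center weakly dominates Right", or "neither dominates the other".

Right weakly dominates Center

Right's payoffs vs Center's, by Player 1's action — A: 6>5, B: 6=6, C: 7>2, D: 5=5.
Right is at least as good everywhere and strictly better somewhere (tied only at B, D), so Right weakly but not strictly dominates Center.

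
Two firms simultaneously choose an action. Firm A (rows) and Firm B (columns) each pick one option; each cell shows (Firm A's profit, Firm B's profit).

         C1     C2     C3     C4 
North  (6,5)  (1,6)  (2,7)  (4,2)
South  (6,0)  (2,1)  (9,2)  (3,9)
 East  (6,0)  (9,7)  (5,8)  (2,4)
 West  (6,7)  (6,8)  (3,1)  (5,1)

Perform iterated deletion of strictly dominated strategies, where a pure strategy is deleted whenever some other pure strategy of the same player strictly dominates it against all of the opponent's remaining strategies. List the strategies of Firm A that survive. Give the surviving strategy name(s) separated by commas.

South, East, West

Firm B's strategy C1 is strictly dominated by C2 (North: 6>5, South: 1>0, East: 7>0, West: 8>7) and is removed.
Row North is eliminated: West beats it against every remaining column (C2: 6>1, C3: 3>2, C4: 5>4).
Among the remaining strategies, none is strictly dominated by another pure strategy of the same player, so the elimination stops.
Surviving strategies — Firm A: {South, East, West}; Firm B: {C2, C3, C4}.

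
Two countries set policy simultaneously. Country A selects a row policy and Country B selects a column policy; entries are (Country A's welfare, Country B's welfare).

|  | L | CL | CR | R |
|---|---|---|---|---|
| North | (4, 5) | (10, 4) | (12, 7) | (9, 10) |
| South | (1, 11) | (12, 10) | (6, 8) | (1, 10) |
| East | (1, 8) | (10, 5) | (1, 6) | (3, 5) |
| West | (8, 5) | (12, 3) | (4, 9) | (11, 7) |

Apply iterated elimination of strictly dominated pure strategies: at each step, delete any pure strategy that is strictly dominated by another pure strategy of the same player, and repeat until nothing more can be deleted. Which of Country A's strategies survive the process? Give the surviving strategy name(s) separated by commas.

North, West

For Country A, West strictly dominates East on the remaining columns (L: 8>1, CL: 12>10, CR: 4>1, R: 11>3); eliminate East.
Column CL is eliminated: L beats it against every remaining row (North: 5>4, South: 11>10, West: 5>3).
Country A's strategy South is strictly dominated by North (L: 4>1, CR: 12>6, R: 9>1) and is removed.
Column L is eliminated: CR beats it against every remaining row (North: 7>5, West: 9>5).
Among the remaining strategies, none is strictly dominated by another pure strategy of the same player, so the elimination stops.
Surviving strategies — Country A: {North, West}; Country B: {CR, R}.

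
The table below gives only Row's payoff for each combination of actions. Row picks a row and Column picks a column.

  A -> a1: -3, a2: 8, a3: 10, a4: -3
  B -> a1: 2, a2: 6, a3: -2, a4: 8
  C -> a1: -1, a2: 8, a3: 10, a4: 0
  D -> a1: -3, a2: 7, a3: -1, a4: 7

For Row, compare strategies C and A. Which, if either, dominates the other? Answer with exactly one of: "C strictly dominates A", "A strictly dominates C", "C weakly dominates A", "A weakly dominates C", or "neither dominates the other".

Compare C to A across each choice by Column: a1: -1>-3, a2: 8=8, a3: 10=10, a4: 0>-3.
C is at least as good everywhere and strictly better somewhere (tied only at a2, a3), so C weakly but not strictly dominates A.

C weakly dominates A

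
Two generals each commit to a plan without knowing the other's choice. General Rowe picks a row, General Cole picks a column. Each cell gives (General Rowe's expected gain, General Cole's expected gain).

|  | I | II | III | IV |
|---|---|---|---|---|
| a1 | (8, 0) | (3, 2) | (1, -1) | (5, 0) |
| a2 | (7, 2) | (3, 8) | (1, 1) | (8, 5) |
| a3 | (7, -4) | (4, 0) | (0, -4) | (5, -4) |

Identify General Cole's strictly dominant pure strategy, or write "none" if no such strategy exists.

II vs I: a1: 2>0, a2: 8>2, a3: 0>-4.
II vs III: a1: 2>-1, a2: 8>1, a3: 0>-4.
II vs IV: a1: 2>0, a2: 8>5, a3: 0>-4.
II strictly beats every other strategy against every opponent action, so it is strictly dominant.

II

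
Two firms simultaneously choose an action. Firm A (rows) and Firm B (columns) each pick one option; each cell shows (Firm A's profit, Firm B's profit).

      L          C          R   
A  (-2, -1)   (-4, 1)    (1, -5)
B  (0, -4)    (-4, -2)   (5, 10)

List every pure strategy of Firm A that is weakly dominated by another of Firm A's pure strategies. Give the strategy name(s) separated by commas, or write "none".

B weakly dominates A — L: 0>-2, C: -4=-4, R: 5>1.
B is not dominated — it holds its own against A at L (0>-2).

A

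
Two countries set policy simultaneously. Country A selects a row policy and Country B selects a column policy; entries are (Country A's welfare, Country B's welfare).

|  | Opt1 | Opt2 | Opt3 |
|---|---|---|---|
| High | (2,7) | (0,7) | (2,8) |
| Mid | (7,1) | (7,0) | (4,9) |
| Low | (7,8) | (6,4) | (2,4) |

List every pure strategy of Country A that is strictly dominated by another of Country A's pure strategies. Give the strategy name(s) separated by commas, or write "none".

High is strictly dominated by Mid (Opt1: 7>2, Opt2: 7>0, Opt3: 4>2).
Mid is not dominated — it holds its own against High at Opt1 (7>2); Low at Opt1 (7=7).
Nothing dominates Low: High at Opt1 (7>2); Mid at Opt1 (7=7).

High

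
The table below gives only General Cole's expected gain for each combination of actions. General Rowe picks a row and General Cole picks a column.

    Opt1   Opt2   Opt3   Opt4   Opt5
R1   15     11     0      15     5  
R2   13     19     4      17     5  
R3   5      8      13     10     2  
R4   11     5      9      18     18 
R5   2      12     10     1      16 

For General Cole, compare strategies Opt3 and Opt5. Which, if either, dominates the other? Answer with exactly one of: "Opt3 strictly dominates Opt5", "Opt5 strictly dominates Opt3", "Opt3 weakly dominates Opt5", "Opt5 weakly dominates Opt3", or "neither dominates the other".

neither dominates the other

Opt3's payoffs vs Opt5's, by General Rowe's action — R1: 0<5, R2: 4<5, R3: 13>2, R4: 9<18, R5: 10<16.
Opt3 does better at R3 but worse at R1, R2, R4, R5; neither strategy dominates the other.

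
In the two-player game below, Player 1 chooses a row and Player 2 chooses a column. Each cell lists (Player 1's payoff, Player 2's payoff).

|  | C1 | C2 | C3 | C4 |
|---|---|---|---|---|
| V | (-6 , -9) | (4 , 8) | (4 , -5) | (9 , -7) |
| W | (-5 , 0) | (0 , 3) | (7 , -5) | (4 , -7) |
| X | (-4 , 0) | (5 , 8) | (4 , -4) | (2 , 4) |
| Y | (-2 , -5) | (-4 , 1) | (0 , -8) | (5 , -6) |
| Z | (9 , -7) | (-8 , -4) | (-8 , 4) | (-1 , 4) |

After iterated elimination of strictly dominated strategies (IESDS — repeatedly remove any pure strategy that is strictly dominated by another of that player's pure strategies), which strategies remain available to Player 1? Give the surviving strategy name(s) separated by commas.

Player 2's strategy C1 is strictly dominated by C2 (V: 8>-9, W: 3>0, X: 8>0, Y: 1>-5, Z: -4>-7) and is removed.
For Player 1, V strictly dominates Y on the remaining columns (C2: 4>-4, C3: 4>0, C4: 9>5); eliminate Y.
For Player 1, V strictly dominates Z on the remaining columns (C2: 4>-8, C3: 4>-8, C4: 9>-1); eliminate Z.
For Player 2, C2 strictly dominates C3 on the remaining rows (V: 8>-5, W: 3>-5, X: 8>-4); eliminate C3.
Player 1's strategy W is strictly dominated by V (C2: 4>0, C4: 9>4) and is removed.
For Player 2, C2 strictly dominates C4 on the remaining rows (V: 8>-7, X: 8>4); eliminate C4.
For Player 1, X strictly dominates V on the remaining columns (C2: 5>4); eliminate V.
Among the remaining strategies, none is strictly dominated by another pure strategy of the same player, so the elimination stops.
Surviving strategies — Player 1: {X}; Player 2: {C2}.

X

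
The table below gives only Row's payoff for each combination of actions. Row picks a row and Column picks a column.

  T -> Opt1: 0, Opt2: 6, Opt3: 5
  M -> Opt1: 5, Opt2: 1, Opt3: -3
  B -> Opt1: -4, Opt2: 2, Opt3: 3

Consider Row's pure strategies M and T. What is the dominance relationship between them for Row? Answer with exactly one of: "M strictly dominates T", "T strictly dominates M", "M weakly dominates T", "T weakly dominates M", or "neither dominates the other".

M's payoffs vs T's, by Column's action — Opt1: 5>0, Opt2: 1<6, Opt3: -3<5.
M does better at Opt1 but worse at Opt2, Opt3; neither strategy dominates the other.

neither dominates the other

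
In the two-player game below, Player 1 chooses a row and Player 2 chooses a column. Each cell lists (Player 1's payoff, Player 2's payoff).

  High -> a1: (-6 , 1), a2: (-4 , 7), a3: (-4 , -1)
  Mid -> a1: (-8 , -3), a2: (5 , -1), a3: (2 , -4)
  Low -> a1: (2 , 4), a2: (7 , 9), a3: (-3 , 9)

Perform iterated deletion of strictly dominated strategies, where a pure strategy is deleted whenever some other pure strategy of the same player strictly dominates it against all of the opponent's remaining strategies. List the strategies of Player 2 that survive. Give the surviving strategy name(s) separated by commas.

Player 1's strategy High is strictly dominated by Low (a1: 2>-6, a2: 7>-4, a3: -3>-4) and is removed.
Player 2's strategy a1 is strictly dominated by a2 (Mid: -1>-3, Low: 9>4) and is removed.
Among the remaining strategies, none is strictly dominated by another pure strategy of the same player, so the elimination stops.
Surviving strategies — Player 1: {Mid, Low}; Player 2: {a2, a3}.

a2, a3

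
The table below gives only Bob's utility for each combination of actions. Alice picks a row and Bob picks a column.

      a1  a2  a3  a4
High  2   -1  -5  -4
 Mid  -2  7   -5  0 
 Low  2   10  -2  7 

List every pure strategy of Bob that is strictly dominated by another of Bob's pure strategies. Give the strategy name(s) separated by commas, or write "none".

a3, a4

Nothing dominates a1: a2 at High (2>-1); a3 at High (2>-5); a4 at High (2>-4).
Nothing dominates a2: a1 at Mid (7>-2); a3 at High (-1>-5); a4 at High (-1>-4).
a3 is strictly dominated by a1 (High: 2>-5, Mid: -2>-5, Low: 2>-2).
a4: dominated, since a2 does at least as well everywhere (High: -1>-4, Mid: 7>0, Low: 10>7).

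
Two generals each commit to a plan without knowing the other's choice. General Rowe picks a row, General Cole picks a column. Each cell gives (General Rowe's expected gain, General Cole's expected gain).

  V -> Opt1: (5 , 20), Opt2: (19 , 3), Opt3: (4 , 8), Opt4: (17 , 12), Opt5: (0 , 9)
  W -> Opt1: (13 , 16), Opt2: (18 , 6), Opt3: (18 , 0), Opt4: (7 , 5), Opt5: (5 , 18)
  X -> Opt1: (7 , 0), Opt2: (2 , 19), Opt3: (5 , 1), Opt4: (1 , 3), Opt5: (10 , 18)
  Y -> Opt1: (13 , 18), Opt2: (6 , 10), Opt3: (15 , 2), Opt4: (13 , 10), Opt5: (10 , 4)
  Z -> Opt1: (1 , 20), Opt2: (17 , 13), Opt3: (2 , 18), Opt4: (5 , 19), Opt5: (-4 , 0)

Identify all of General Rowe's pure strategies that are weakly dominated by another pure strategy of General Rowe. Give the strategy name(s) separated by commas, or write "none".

X, Z

V: no other strategy beats it everywhere (W at Opt2 (19>18); X at Opt2 (19>2); Y at Opt2 (19>6); Z at Opt1 (5>1)).
W: no other strategy beats it everywhere (V at Opt1 (13>5); X at Opt1 (13>7); Y at Opt2 (18>6); Z at Opt1 (13>1)).
X is weakly dominated by Y (Opt1: 13>7, Opt2: 6>2, Opt3: 15>5, Opt4: 13>1, Opt5: 10=10).
Y: no other strategy beats it everywhere (V at Opt1 (13>5); W at Opt4 (13>7); X at Opt1 (13>7); Z at Opt1 (13>1)).
Z: dominated, since V does at least as well everywhere (Opt1: 5>1, Opt2: 19>17, Opt3: 4>2, Opt4: 17>5, Opt5: 0>-4).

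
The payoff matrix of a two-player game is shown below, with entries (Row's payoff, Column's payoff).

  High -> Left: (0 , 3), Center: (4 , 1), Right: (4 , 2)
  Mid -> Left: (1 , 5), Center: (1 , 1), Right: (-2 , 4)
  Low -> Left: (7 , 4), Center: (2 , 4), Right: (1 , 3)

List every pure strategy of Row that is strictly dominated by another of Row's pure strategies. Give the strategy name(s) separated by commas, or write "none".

High is not dominated — it holds its own against Mid at Center (4>1); Low at Center (4>2).
Mid is strictly dominated by Low (Left: 7>1, Center: 2>1, Right: 1>-2).
Low is not dominated — it holds its own against High at Left (7>0); Mid at Left (7>1).

Mid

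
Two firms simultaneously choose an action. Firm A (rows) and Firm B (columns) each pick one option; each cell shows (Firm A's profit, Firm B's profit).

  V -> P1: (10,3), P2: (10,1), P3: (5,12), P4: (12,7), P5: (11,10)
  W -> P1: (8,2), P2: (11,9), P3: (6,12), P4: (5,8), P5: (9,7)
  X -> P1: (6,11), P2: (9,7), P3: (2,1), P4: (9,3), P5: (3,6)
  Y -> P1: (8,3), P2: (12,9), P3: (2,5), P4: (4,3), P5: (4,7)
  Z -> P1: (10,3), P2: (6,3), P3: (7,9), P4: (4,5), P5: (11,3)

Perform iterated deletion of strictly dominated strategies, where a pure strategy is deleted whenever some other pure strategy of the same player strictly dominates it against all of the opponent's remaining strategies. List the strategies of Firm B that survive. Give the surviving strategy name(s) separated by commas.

Firm A's strategy X is strictly dominated by V (P1: 10>6, P2: 10>9, P3: 5>2, P4: 12>9, P5: 11>3) and is removed.
Column P1 is eliminated: P3 beats it against every remaining row (V: 12>3, W: 12>2, Y: 5>3, Z: 9>3).
Column P4 is eliminated: P3 beats it against every remaining row (V: 12>7, W: 12>8, Y: 5>3, Z: 9>5).
Among the remaining strategies, none is strictly dominated by another pure strategy of the same player, so the elimination stops.
Surviving strategies — Firm A: {V, W, Y, Z}; Firm B: {P2, P3, P5}.

P2, P3, P5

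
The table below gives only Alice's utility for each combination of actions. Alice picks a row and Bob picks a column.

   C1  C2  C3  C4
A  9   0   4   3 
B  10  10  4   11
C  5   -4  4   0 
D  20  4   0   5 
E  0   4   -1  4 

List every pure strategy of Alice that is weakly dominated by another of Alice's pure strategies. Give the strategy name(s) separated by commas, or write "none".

A, C, E

A: dominated, since B does at least as well everywhere (C1: 10>9, C2: 10>0, C3: 4=4, C4: 11>3).
B is not dominated — it holds its own against A at C1 (10>9); C at C1 (10>5); D at C2 (10>4); E at C1 (10>0).
C is weakly dominated by A (C1: 9>5, C2: 0>-4, C3: 4=4, C4: 3>0).
Nothing dominates D: A at C1 (20>9); B at C1 (20>10); C at C1 (20>5); E at C1 (20>0).
B weakly dominates E — C1: 10>0, C2: 10>4, C3: 4>-1, C4: 11>4.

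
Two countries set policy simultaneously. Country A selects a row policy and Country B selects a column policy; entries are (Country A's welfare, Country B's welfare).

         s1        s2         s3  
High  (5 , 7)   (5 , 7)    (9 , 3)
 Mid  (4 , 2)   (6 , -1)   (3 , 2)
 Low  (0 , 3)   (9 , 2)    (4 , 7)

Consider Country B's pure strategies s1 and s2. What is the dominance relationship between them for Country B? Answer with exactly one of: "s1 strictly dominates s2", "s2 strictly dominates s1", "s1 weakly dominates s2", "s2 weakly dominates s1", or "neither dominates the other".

s1's payoffs vs s2's, by Country A's action — High: 7=7, Mid: 2>-1, Low: 3>2.
s1 is at least as good everywhere and strictly better somewhere (tied only at High), so s1 weakly but not strictly dominates s2.

s1 weakly dominates s2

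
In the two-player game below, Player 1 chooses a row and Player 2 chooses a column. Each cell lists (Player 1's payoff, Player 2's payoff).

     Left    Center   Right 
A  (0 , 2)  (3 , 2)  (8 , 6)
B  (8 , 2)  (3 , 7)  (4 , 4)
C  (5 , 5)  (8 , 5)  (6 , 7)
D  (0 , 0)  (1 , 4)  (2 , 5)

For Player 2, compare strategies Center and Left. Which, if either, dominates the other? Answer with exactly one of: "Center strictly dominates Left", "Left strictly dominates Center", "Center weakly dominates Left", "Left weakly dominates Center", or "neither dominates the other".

Center's payoffs vs Left's, by Player 1's action — A: 2=2, B: 7>2, C: 5=5, D: 4>0.
Center is at least as good everywhere and strictly better somewhere (tied only at A, C), so Center weakly but not strictly dominates Left.

Center weakly dominates Left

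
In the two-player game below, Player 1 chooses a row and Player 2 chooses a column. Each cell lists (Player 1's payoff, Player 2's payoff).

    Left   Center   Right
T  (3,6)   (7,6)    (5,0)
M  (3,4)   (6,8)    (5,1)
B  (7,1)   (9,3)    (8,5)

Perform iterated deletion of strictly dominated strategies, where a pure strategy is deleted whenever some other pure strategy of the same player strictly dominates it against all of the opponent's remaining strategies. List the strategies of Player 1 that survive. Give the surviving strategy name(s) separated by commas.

B

Row T is eliminated: B beats it against every remaining column (Left: 7>3, Center: 9>7, Right: 8>5).
Row M is eliminated: B beats it against every remaining column (Left: 7>3, Center: 9>6, Right: 8>5).
Player 2's strategy Left is strictly dominated by Center (B: 3>1) and is removed.
For Player 2, Right strictly dominates Center on the remaining rows (B: 5>3); eliminate Center.
Among the remaining strategies, none is strictly dominated by another pure strategy of the same player, so the elimination stops.
Surviving strategies — Player 1: {B}; Player 2: {Right}.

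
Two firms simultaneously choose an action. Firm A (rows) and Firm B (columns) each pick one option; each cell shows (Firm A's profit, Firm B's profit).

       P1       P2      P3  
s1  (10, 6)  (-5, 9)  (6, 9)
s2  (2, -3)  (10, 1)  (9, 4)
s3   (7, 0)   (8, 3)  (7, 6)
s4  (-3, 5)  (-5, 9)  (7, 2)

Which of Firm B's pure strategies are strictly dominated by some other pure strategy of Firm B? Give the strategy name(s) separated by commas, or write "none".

P2 strictly dominates P1 — s1: 9>6, s2: 1>-3, s3: 3>0, s4: 9>5.
P2: no other strategy beats it everywhere (P1 at s1 (9>6); P3 at s1 (9=9)).
P3: no other strategy beats it everywhere (P1 at s1 (9>6); P2 at s1 (9=9)).

P1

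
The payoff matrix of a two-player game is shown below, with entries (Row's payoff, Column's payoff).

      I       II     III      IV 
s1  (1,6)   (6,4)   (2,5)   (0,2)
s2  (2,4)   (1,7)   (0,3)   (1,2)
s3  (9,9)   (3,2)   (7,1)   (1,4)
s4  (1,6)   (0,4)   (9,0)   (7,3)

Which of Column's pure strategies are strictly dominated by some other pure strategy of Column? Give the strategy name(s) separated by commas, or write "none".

I is not dominated — it holds its own against II at s1 (6>4); III at s1 (6>5); IV at s1 (6>2).
II is not dominated — it holds its own against I at s2 (7>4); III at s2 (7>3); IV at s1 (4>2).
I strictly dominates III — s1: 6>5, s2: 4>3, s3: 9>1, s4: 6>0.
IV: dominated, since I does at least as well everywhere (s1: 6>2, s2: 4>2, s3: 9>4, s4: 6>3).

III, IV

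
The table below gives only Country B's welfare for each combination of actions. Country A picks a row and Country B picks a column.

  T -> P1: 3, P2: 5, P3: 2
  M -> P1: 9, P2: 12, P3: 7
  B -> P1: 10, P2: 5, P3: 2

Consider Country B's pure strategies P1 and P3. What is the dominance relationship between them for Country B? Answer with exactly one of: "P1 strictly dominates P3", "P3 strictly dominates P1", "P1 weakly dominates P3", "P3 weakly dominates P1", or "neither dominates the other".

Compare P1 to P3 across each choice by Country A: T: 3>2, M: 9>7, B: 10>2.
P1 gives a strictly higher payoff against each choice by Country A, so P1 strictly dominates P3.

P1 strictly dominates P3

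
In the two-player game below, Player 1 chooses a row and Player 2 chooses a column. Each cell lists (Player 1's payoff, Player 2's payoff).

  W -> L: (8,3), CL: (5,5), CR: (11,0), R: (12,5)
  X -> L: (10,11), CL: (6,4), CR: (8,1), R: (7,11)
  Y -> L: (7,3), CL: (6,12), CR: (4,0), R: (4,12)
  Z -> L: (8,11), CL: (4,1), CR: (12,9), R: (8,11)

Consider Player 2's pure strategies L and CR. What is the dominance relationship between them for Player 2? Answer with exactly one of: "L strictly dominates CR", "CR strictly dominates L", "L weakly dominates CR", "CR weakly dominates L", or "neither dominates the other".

L strictly dominates CR

L's payoffs vs CR's, by Player 1's action — W: 3>0, X: 11>1, Y: 3>0, Z: 11>9.
Every comparison favours L, so L strictly dominates CR.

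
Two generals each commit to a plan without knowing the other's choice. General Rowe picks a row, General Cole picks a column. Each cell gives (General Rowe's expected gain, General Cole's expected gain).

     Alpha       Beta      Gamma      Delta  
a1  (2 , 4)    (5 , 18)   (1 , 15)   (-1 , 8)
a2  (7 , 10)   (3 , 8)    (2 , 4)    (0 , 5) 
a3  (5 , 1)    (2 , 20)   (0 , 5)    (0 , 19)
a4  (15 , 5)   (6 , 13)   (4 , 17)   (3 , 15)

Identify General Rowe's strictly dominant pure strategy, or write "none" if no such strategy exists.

a4

a4 vs a1: Alpha: 15>2, Beta: 6>5, Gamma: 4>1, Delta: 3>-1.
a4 vs a2: Alpha: 15>7, Beta: 6>3, Gamma: 4>2, Delta: 3>0.
a4 vs a3: Alpha: 15>5, Beta: 6>2, Gamma: 4>0, Delta: 3>0.
a4 strictly beats every other strategy against every opponent action, so it is strictly dominant.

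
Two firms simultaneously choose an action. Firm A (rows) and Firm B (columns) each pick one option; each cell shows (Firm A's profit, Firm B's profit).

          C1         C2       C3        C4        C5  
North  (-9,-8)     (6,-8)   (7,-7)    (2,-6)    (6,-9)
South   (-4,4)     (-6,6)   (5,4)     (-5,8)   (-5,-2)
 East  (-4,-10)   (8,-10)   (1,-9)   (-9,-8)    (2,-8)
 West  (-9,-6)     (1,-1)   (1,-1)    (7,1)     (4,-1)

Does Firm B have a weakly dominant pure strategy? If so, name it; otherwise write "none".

C4

C4 vs C1: North: -6>-8, South: 8>4, East: -8>-10, West: 1>-6.
C4 vs C2: North: -6>-8, South: 8>6, East: -8>-10, West: 1>-1.
C4 vs C3: North: -6>-7, South: 8>4, East: -8>-9, West: 1>-1.
C4 vs C5: North: -6>-9, South: 8>-2, East: -8=-8, West: 1>-1.
C4 is at least as good as every other strategy against every opponent action, so it is weakly dominant.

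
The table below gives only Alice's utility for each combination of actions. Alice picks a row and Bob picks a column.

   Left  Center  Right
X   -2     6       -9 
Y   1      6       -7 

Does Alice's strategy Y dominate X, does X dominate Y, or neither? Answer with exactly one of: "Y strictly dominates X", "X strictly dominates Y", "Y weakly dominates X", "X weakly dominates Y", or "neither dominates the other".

Y's payoffs vs X's, by Bob's action — Left: 1>-2, Center: 6=6, Right: -7>-9.
Y is at least as good everywhere and strictly better somewhere (tied only at Center), so Y weakly but not strictly dominates X.

Y weakly dominates X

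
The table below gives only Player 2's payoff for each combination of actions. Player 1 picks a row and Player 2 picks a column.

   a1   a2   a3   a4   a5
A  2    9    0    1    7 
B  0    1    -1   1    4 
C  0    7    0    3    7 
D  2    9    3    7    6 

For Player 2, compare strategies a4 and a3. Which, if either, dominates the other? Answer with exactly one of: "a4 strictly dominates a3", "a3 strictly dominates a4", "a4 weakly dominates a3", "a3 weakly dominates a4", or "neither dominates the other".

Compare a4 to a3 across each opponent action: A: 1>0, B: 1>-1, C: 3>0, D: 7>3.
a4 gives a strictly higher payoff against each opponent action, so a4 strictly dominates a3.

a4 strictly dominates a3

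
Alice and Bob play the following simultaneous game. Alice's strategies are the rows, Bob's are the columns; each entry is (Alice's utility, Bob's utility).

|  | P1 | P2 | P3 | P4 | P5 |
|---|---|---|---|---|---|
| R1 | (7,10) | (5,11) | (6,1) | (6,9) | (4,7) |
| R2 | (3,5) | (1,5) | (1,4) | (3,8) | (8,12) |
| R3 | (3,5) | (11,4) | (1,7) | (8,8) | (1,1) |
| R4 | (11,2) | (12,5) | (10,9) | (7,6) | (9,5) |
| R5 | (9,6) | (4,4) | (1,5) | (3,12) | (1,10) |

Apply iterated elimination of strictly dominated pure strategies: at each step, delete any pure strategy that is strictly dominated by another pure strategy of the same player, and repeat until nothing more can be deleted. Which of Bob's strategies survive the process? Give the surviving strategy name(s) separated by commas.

Row R1 is eliminated: R4 beats it against every remaining column (P1: 11>7, P2: 12>5, P3: 10>6, P4: 7>6, P5: 9>4).
Alice's strategy R2 is strictly dominated by R4 (P1: 11>3, P2: 12>1, P3: 10>1, P4: 7>3, P5: 9>8) and is removed.
Row R5 is eliminated: R4 beats it against every remaining column (P1: 11>9, P2: 12>4, P3: 10>1, P4: 7>3, P5: 9>1).
For Bob, P3 strictly dominates P1 on the remaining rows (R3: 7>5, R4: 9>2); eliminate P1.
For Bob, P3 strictly dominates P2 on the remaining rows (R3: 7>4, R4: 9>5); eliminate P2.
For Bob, P3 strictly dominates P5 on the remaining rows (R3: 7>1, R4: 9>5); eliminate P5.
Among the remaining strategies, none is strictly dominated by another pure strategy of the same player, so the elimination stops.
Surviving strategies — Alice: {R3, R4}; Bob: {P3, P4}.

P3, P4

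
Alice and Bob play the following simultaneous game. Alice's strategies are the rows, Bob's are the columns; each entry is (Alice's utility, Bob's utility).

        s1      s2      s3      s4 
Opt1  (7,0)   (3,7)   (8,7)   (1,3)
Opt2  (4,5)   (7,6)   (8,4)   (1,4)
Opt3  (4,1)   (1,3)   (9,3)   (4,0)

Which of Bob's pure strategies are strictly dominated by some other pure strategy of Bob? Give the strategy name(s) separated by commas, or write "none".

s1, s4

s1: dominated, since s2 does at least as well everywhere (Opt1: 7>0, Opt2: 6>5, Opt3: 3>1).
s2 is not dominated — it holds its own against s1 at Opt1 (7>0); s3 at Opt1 (7=7); s4 at Opt1 (7>3).
s3: no other strategy beats it everywhere (s1 at Opt1 (7>0); s2 at Opt1 (7=7); s4 at Opt1 (7>3)).
s2 strictly dominates s4 — Opt1: 7>3, Opt2: 6>4, Opt3: 3>0.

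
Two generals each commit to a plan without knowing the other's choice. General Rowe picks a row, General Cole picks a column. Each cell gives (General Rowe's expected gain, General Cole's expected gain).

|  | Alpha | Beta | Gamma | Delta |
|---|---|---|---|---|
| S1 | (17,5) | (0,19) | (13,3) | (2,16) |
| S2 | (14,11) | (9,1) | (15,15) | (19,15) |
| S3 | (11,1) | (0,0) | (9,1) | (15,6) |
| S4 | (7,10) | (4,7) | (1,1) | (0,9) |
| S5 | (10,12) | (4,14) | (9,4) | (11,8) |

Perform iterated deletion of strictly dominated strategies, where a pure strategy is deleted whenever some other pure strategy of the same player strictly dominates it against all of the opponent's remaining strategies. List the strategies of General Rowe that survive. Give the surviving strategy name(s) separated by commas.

S2

Row S3 is eliminated: S2 beats it against every remaining column (Alpha: 14>11, Beta: 9>0, Gamma: 15>9, Delta: 19>15).
Row S4 is eliminated: S2 beats it against every remaining column (Alpha: 14>7, Beta: 9>4, Gamma: 15>1, Delta: 19>0).
For General Rowe, S2 strictly dominates S5 on the remaining columns (Alpha: 14>10, Beta: 9>4, Gamma: 15>9, Delta: 19>11); eliminate S5.
General Cole's strategy Alpha is strictly dominated by Delta (S1: 16>5, S2: 15>11) and is removed.
Row S1 is eliminated: S2 beats it against every remaining column (Beta: 9>0, Gamma: 15>13, Delta: 19>2).
For General Cole, Gamma strictly dominates Beta on the remaining rows (S2: 15>1); eliminate Beta.
Among the remaining strategies, none is strictly dominated by another pure strategy of the same player, so the elimination stops.
Surviving strategies — General Rowe: {S2}; General Cole: {Gamma, Delta}.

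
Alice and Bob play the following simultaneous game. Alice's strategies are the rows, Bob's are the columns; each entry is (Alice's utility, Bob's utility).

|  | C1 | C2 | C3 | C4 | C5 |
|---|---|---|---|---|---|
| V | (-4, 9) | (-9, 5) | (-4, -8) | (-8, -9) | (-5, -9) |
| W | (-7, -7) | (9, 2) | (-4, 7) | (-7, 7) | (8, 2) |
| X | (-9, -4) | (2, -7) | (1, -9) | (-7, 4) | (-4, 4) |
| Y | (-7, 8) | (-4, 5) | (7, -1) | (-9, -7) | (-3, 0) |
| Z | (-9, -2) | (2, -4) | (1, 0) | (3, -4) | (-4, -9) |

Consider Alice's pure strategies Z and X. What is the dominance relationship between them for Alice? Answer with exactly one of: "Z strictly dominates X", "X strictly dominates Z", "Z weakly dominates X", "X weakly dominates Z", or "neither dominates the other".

Compare Z to X across each choice by Bob: C1: -9=-9, C2: 2=2, C3: 1=1, C4: 3>-7, C5: -4=-4.
Z is at least as good everywhere and strictly better somewhere (tied only at C1, C2, C3, C5), so Z weakly but not strictly dominates X.

Z weakly dominates X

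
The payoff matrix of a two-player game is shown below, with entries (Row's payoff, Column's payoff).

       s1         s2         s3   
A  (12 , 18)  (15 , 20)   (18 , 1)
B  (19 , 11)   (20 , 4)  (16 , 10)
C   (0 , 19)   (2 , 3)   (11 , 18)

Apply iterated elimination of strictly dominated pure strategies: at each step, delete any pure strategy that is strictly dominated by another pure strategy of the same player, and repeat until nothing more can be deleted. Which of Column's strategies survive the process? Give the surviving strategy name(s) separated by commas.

Row C is eliminated: A beats it against every remaining column (s1: 12>0, s2: 15>2, s3: 18>11).
Column's strategy s3 is strictly dominated by s1 (A: 18>1, B: 11>10) and is removed.
Row's strategy A is strictly dominated by B (s1: 19>12, s2: 20>15) and is removed.
Column s2 is eliminated: s1 beats it against every remaining row (B: 11>4).
Among the remaining strategies, none is strictly dominated by another pure strategy of the same player, so the elimination stops.
Surviving strategies — Row: {B}; Column: {s1}.

s1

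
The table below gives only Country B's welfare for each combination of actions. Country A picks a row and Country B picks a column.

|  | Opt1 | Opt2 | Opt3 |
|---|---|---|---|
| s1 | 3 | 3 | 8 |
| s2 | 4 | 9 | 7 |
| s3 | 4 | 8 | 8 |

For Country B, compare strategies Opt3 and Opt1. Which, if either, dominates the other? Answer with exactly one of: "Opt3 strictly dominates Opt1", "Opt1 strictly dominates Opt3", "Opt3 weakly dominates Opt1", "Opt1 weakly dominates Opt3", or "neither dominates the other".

Compare Opt3 to Opt1 across every action of Country A: s1: 8>3, s2: 7>4, s3: 8>4.
Opt3 gives a strictly higher payoff against every action of Country A, so Opt3 strictly dominates Opt1.

Opt3 strictly dominates Opt1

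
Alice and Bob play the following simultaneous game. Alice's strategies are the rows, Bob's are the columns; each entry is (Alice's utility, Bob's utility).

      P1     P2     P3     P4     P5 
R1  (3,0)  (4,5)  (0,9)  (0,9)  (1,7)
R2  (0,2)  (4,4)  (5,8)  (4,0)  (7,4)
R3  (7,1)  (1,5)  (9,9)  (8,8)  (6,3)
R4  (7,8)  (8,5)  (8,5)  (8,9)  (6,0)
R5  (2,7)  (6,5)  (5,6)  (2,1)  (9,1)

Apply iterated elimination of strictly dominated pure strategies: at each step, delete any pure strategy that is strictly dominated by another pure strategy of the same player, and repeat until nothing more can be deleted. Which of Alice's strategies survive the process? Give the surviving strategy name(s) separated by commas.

Row R1 is eliminated: R4 beats it against every remaining column (P1: 7>3, P2: 8>4, P3: 8>0, P4: 8>0, P5: 6>1).
Bob's strategy P5 is strictly dominated by P3 (R2: 8>4, R3: 9>3, R4: 5>0, R5: 6>1) and is removed.
Row R2 is eliminated: R4 beats it against every remaining column (P1: 7>0, P2: 8>4, P3: 8>5, P4: 8>4).
For Alice, R4 strictly dominates R5 on the remaining columns (P1: 7>2, P2: 8>6, P3: 8>5, P4: 8>2); eliminate R5.
Bob's strategy P1 is strictly dominated by P4 (R3: 8>1, R4: 9>8) and is removed.
For Bob, P4 strictly dominates P2 on the remaining rows (R3: 8>5, R4: 9>5); eliminate P2.
Among the remaining strategies, none is strictly dominated by another pure strategy of the same player, so the elimination stops.
Surviving strategies — Alice: {R3, R4}; Bob: {P3, P4}.

R3, R4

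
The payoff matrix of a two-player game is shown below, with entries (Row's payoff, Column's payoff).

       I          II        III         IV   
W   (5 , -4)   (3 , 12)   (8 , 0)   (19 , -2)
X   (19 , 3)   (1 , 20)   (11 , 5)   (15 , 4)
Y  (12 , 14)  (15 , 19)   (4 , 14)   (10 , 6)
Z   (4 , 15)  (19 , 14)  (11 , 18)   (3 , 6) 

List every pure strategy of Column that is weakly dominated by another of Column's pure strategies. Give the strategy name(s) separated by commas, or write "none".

I, IV

I: dominated, since III does at least as well everywhere (W: 0>-4, X: 5>3, Y: 14=14, Z: 18>15).
II is not dominated — it holds its own against I at W (12>-4); III at W (12>0); IV at W (12>-2).
Nothing dominates III: I at W (0>-4); II at Z (18>14); IV at W (0>-2).
IV: dominated, since II does at least as well everywhere (W: 12>-2, X: 20>4, Y: 19>6, Z: 14>6).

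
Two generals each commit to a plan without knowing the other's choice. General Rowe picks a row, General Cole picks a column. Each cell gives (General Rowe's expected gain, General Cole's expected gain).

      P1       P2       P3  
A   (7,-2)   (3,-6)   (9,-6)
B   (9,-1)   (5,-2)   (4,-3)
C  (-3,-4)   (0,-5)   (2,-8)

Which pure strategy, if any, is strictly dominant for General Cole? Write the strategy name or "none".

P1 vs P2: A: -2>-6, B: -1>-2, C: -4>-5.
P1 vs P3: A: -2>-6, B: -1>-3, C: -4>-8.
P1 strictly beats every other strategy against every opponent action, so it is strictly dominant.

P1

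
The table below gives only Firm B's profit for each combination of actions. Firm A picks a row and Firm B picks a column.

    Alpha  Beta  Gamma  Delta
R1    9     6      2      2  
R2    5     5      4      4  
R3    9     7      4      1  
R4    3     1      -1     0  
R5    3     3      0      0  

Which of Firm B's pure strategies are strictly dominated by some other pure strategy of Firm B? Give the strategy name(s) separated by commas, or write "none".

Alpha: no other strategy beats it everywhere (Beta at R1 (9>6); Gamma at R1 (9>2); Delta at R1 (9>2)).
Nothing dominates Beta: Alpha at R2 (5=5); Gamma at R1 (6>2); Delta at R1 (6>2).
Alpha strictly dominates Gamma — R1: 9>2, R2: 5>4, R3: 9>4, R4: 3>-1, R5: 3>0.
Alpha strictly dominates Delta — R1: 9>2, R2: 5>4, R3: 9>1, R4: 3>0, R5: 3>0.

Gamma, Delta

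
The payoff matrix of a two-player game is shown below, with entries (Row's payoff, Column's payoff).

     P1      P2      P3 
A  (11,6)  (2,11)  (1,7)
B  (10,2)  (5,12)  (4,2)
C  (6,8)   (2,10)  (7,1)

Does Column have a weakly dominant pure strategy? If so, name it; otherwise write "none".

P2 vs P1: A: 11>6, B: 12>2, C: 10>8.
P2 vs P3: A: 11>7, B: 12>2, C: 10>1.
P2 is at least as good as every other strategy against every opponent action, so it is weakly dominant.

P2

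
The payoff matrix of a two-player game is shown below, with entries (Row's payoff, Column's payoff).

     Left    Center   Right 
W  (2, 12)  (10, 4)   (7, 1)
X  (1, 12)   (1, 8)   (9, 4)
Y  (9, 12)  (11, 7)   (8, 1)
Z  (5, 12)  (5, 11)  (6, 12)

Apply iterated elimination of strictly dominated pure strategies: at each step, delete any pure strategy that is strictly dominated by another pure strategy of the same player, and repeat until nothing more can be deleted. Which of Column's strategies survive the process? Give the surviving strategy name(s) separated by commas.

For Row, Y strictly dominates W on the remaining columns (Left: 9>2, Center: 11>10, Right: 8>7); eliminate W.
Row's strategy Z is strictly dominated by Y (Left: 9>5, Center: 11>5, Right: 8>6) and is removed.
Column Center is eliminated: Left beats it against every remaining row (X: 12>8, Y: 12>7).
For Column, Left strictly dominates Right on the remaining rows (X: 12>4, Y: 12>1); eliminate Right.
Row's strategy X is strictly dominated by Y (Left: 9>1) and is removed.
Among the remaining strategies, none is strictly dominated by another pure strategy of the same player, so the elimination stops.
Surviving strategies — Row: {Y}; Column: {Left}.

Left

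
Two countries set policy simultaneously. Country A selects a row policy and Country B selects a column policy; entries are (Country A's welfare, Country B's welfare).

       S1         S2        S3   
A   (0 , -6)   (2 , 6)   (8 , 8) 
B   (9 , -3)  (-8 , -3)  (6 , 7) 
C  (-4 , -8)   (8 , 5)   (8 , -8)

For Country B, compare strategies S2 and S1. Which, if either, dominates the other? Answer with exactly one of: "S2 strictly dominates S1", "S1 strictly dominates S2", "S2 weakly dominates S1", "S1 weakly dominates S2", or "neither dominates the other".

S2 weakly dominates S1

Compare S2 to S1 across each opponent action: A: 6>-6, B: -3=-3, C: 5>-8.
S2 is at least as good everywhere and strictly better somewhere (tied only at B), so S2 weakly but not strictly dominates S1.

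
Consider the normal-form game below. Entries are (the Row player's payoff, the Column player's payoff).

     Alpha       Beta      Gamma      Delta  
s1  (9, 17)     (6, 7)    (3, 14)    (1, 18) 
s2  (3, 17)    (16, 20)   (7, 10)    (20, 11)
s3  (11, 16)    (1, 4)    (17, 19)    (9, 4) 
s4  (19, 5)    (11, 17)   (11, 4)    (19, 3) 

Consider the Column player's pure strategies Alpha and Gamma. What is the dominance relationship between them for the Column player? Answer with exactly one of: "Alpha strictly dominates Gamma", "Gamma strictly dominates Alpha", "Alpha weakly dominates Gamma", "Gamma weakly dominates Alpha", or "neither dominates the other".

neither dominates the other

Alpha's payoffs vs Gamma's, by the Row player's action — s1: 17>14, s2: 17>10, s3: 16<19, s4: 5>4.
Alpha does better at s1, s2, s4 but worse at s3; neither strategy dominates the other.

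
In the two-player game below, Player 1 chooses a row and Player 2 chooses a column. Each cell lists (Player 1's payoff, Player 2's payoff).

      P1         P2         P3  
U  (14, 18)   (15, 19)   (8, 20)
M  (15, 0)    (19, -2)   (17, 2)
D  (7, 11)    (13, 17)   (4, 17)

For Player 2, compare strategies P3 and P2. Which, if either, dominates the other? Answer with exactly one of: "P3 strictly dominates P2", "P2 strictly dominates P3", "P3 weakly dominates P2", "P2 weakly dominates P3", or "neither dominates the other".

Compare P3 to P2 across every action of Player 1: U: 20>19, M: 2>-2, D: 17=17.
P3 is at least as good everywhere and strictly better somewhere (tied only at D), so P3 weakly but not strictly dominates P2.

P3 weakly dominates P2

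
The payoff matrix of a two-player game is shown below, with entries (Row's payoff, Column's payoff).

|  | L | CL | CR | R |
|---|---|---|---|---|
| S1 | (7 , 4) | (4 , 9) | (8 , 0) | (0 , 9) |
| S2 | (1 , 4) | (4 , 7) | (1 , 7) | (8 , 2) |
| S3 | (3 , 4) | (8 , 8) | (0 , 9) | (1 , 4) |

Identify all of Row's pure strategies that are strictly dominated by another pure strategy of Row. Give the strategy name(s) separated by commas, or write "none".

S1 is not dominated — it holds its own against S2 at L (7>1); S3 at L (7>3).
S2 is not dominated — it holds its own against S1 at CL (4=4); S3 at CR (1>0).
S3 is not dominated — it holds its own against S1 at CL (8>4); S2 at L (3>1).

none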